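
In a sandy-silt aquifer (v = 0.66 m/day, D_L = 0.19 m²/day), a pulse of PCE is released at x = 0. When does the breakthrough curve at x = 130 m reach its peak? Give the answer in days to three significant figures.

197 days

For the 1D instantaneous-source solution, setting ∂C/∂t = 0 at fixed x gives v²t² + 2Dt − x² = 0, so t = (√(D² + v²x²) − D)/v².
√(D² + v²x²) = √(0.19² + 0.66² × 130²) = 85.80; v² = 0.4356.
t = (85.80 − 0.19)/0.4356 = 197 days (vs. the pure-advection estimate x/v = 197 d).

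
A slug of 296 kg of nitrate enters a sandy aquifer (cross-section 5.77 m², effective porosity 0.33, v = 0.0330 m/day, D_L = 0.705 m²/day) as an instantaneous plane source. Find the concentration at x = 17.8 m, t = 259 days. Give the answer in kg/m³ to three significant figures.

For an instantaneous plane source, C(x,t) = M/(n_e·A·√(4πDt)) · exp(−(x−vt)²/(4Dt)), with n_e·A the pore (flow) area.
Plume center vt = 0.0330 × 259 = 8.547 m, so the well at 17.8 m is 9.253 m downgradient of the peak.
√(4πDt) = 47.90 m, giving peak height M/(n_e·A·√(4πDt)) = 296/(0.33 × 5.77 × 47.90) = 3.245 kg/m³.
(x−vt)²/(4Dt) = (9.253)²/(4 × 0.705 × 259) = 0.1172; exp(−0.1172) = 0.8894.
C = 3.245 × 0.8894 = 2.89 kg/m³.

2.89 kg/m³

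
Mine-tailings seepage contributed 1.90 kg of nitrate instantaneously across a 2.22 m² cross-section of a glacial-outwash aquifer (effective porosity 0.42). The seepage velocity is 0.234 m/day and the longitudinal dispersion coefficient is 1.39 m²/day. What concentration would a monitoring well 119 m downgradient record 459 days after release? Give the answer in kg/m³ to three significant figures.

0.0216 kg/m³

For an instantaneous plane source, C(x,t) = M/(n_e·A·√(4πDt)) · exp(−(x−vt)²/(4Dt)), with n_e·A the pore (flow) area.
Plume center vt = 0.234 × 459 = 107.406 m, so the well at 119 m is 11.594 m downgradient of the peak.
√(4πDt) = 89.54 m, giving peak height M/(n_e·A·√(4πDt)) = 1.90/(0.42 × 2.22 × 89.54) = 0.02276 kg/m³.
(x−vt)²/(4Dt) = (11.594)²/(4 × 1.39 × 459) = 0.05267; exp(−0.05267) = 0.9487.
C = 0.02276 × 0.9487 = 0.0216 kg/m³.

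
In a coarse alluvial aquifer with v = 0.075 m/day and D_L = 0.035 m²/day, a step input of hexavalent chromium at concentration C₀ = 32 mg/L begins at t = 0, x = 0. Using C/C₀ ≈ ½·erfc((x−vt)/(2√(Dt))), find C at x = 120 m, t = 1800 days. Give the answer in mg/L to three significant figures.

For a continuous step input, C/C₀ ≈ ½·erfc((x−vt)/(2√(Dt))).
vt = 0.075 × 1800 = 135 m and 2√(Dt) = 2√(0.035 × 1800) = 15.87 m.
Argument (x−vt)/(2√(Dt)) = (120 − 135)/15.87 = -0.9452; ½·erfc(-0.9452) = 0.9093.
C = 32 × 0.9093 = 29.1 mg/L.

29.1 mg/L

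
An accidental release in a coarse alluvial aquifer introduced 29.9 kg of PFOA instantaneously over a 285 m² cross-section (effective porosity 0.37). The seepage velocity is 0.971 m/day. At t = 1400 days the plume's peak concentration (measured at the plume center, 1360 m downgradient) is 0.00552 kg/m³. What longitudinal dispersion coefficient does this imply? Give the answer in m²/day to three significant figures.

At the plume center C_max = M/(n_e·A·√(4πDt)), so D = M²/(4πt·(n_e·A·C_max)²).
n_e·A·C_max = 0.37 × 285 × 0.00552 = 0.5821 kg/m.
D = 29.9²/(4π × 1400 × 0.5821²) = 0.150 m²/day.

0.150 m²/day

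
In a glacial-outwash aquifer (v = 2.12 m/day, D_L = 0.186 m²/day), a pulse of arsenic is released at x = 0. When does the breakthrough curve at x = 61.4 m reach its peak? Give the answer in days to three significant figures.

For the 1D instantaneous-source solution, setting ∂C/∂t = 0 at fixed x gives v²t² + 2Dt − x² = 0, so t = (√(D² + v²x²) − D)/v².
√(D² + v²x²) = √(0.186² + 2.12² × 61.4²) = 130.2; v² = 4.4944.
t = (130.2 − 0.186)/4.4944 = 28.9 days (vs. the pure-advection estimate x/v = 29.0 d).

28.9 days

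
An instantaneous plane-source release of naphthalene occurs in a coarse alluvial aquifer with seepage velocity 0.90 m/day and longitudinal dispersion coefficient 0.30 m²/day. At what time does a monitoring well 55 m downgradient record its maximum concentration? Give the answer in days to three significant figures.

60.7 days

For the 1D instantaneous-source solution, setting ∂C/∂t = 0 at fixed x gives v²t² + 2Dt − x² = 0, so t = (√(D² + v²x²) − D)/v².
√(D² + v²x²) = √(0.30² + 0.90² × 55²) = 49.50; v² = 0.81.
t = (49.50 − 0.30)/0.81 = 60.7 days (vs. the pure-advection estimate x/v = 61.1 d).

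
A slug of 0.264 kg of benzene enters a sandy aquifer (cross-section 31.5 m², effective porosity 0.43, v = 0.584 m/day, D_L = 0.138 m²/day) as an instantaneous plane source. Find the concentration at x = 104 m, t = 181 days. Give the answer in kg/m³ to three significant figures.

For an instantaneous plane source, C(x,t) = M/(n_e·A·√(4πDt)) · exp(−(x−vt)²/(4Dt)), with n_e·A the pore (flow) area.
Plume center vt = 0.584 × 181 = 105.704 m, so the well at 104 m is 1.704 m upgradient of the peak.
√(4πDt) = 17.72 m, giving peak height M/(n_e·A·√(4πDt)) = 0.264/(0.43 × 31.5 × 17.72) = 0.001100 kg/m³.
(x−vt)²/(4Dt) = (-1.704)²/(4 × 0.138 × 181) = 0.02906; exp(−0.02906) = 0.9714.
C = 0.001100 × 0.9714 = 0.00107 kg/m³.

0.00107 kg/m³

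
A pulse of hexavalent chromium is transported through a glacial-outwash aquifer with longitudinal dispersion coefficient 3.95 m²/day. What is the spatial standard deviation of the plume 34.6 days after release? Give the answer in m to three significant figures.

16.5 m

Dispersive spreading gives a Gaussian with σ² = 2Dt; advection only shifts the center.
σ = √(2 × 3.95 × 34.6) = 16.5 m.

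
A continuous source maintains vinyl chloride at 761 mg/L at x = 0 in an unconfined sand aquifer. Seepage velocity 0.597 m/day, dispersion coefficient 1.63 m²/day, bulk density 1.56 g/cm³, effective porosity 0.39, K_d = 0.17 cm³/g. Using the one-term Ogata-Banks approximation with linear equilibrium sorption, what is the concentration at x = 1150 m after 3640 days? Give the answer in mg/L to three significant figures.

728 mg/L

Retardation factor R = 1 + ρ_b·K_d/n = 1 + 1.56 × 0.17/0.39 = 1.680.
Sorption retards both mechanisms: v_R = v/R = 0.3554 m/day, D_R = D/R = 0.9702 m²/day.
v_R·t = 0.3554 × 3640 = 1293.656 m; 2√(D_R t) = 118.9 m; argument = (1150 − 1293.656)/118.9 = -1.208.
C = C₀ × ½·erfc(-1.208) = 761 × 0.9562 = 728 mg/L.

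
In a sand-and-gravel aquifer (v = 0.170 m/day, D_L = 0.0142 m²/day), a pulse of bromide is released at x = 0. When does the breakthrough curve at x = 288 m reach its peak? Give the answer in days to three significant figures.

1690 days

For the 1D instantaneous-source solution, setting ∂C/∂t = 0 at fixed x gives v²t² + 2Dt − x² = 0, so t = (√(D² + v²x²) − D)/v².
√(D² + v²x²) = √(0.0142² + 0.170² × 288²) = 48.96; v² = 0.0289.
t = (48.96 − 0.0142)/0.0289 = 1690 days (vs. the pure-advection estimate x/v = 1690 d).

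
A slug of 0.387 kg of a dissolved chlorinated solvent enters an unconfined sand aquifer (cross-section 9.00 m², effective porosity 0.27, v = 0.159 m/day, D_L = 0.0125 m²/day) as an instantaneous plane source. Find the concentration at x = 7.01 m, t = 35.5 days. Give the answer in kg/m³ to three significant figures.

0.0236 kg/m³

For an instantaneous plane source, C(x,t) = M/(n_e·A·√(4πDt)) · exp(−(x−vt)²/(4Dt)), with n_e·A the pore (flow) area.
Plume center vt = 0.159 × 35.5 = 5.6445 m, so the well at 7.01 m is 1.3655 m downgradient of the peak.
√(4πDt) = 2.361 m, giving peak height M/(n_e·A·√(4πDt)) = 0.387/(0.27 × 9.00 × 2.361) = 0.06745 kg/m³.
(x−vt)²/(4Dt) = (1.3655)²/(4 × 0.0125 × 35.5) = 1.050; exp(−1.050) = 0.3499.
C = 0.06745 × 0.3499 = 0.0236 kg/m³.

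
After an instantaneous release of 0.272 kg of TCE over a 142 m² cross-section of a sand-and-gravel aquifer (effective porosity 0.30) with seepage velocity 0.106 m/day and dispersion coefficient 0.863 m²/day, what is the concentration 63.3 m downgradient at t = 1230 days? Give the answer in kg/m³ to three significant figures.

For an instantaneous plane source, C(x,t) = M/(n_e·A·√(4πDt)) · exp(−(x−vt)²/(4Dt)), with n_e·A the pore (flow) area.
Plume center vt = 0.106 × 1230 = 130.38 m, so the well at 63.3 m is 67.08 m upgradient of the peak.
√(4πDt) = 115.5 m, giving peak height M/(n_e·A·√(4πDt)) = 0.272/(0.30 × 142 × 115.5) = 5.528e-05 kg/m³.
(x−vt)²/(4Dt) = (-67.08)²/(4 × 0.863 × 1230) = 1.060; exp(−1.060) = 0.3465.
C = 5.528e-05 × 0.3465 = 1.92e-05 kg/m³.

1.92e-05 kg/m³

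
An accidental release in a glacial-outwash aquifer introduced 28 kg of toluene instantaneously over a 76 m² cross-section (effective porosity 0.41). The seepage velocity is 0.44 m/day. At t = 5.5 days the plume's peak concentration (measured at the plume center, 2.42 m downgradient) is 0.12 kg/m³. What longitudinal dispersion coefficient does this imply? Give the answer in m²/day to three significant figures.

0.811 m²/day

At the plume center C_max = M/(n_e·A·√(4πDt)), so D = M²/(4πt·(n_e·A·C_max)²).
n_e·A·C_max = 0.41 × 76 × 0.12 = 3.739 kg/m.
D = 28²/(4π × 5.5 × 3.739²) = 0.811 m²/day.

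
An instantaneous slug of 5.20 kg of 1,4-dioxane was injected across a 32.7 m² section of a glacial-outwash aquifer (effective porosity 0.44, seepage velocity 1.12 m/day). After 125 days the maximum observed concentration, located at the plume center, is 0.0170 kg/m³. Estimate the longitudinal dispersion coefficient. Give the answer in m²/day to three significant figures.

At the plume center C_max = M/(n_e·A·√(4πDt)), so D = M²/(4πt·(n_e·A·C_max)²).
n_e·A·C_max = 0.44 × 32.7 × 0.0170 = 0.2446 kg/m.
D = 5.20²/(4π × 125 × 0.2446²) = 0.288 m²/day.

0.288 m²/day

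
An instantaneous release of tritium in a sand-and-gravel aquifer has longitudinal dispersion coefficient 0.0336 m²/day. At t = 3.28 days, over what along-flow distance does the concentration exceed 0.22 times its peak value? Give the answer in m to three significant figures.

1.63 m

The plume is Gaussian with σ = √(2Dt) = √(2 × 0.0336 × 3.28) = 0.4695 m.
C/C_peak = exp(−Δx²/(2σ²)) = 0.22 ⇒ Δx = σ·√(−2 ln 0.22) = 0.4695 × 1.740 = 0.8169 m.
Width = 2Δx = 1.63 m.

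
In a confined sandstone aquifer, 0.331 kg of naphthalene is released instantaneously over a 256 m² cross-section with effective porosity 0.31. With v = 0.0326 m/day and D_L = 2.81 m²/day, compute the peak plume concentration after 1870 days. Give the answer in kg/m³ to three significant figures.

The peak of an instantaneous 1D plume sits at x = vt; there the Gaussian factor is 1 and C_max = M/(n_e·A·√(4πDt)), where n_e·A is the pore area the mass is dissolved in.
√(4πDt) = √(4π × 2.81 × 1870) = 257.0 m, so C_max = 0.331/(0.31 × 256 × 257.0) = 1.62e-05 kg/m³.

1.62e-05 kg/m³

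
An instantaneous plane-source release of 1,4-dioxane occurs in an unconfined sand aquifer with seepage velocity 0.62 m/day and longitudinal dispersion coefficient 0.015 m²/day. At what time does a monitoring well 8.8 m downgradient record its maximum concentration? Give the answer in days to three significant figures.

For the 1D instantaneous-source solution, setting ∂C/∂t = 0 at fixed x gives v²t² + 2Dt − x² = 0, so t = (√(D² + v²x²) − D)/v².
√(D² + v²x²) = √(0.015² + 0.62² × 8.8²) = 5.456; v² = 0.3844.
t = (5.456 − 0.015)/0.3844 = 14.2 days (vs. the pure-advection estimate x/v = 14.2 d).

14.2 days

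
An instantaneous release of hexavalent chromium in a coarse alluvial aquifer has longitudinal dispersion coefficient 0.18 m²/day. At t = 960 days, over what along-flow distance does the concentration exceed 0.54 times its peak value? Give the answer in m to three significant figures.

The plume is Gaussian with σ = √(2Dt) = √(2 × 0.18 × 960) = 18.59 m.
C/C_peak = exp(−Δx²/(2σ²)) = 0.54 ⇒ Δx = σ·√(−2 ln 0.54) = 18.59 × 1.110 = 20.63 m.
Width = 2Δx = 41.3 m.

41.3 m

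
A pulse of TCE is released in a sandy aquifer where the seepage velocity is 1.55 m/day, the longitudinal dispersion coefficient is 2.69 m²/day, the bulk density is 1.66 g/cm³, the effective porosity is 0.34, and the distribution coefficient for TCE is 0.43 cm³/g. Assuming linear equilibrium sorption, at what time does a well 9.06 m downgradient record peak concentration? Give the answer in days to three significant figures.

Retardation factor R = 1 + ρ_b·K_d/n = 1 + 1.66 × 0.43/0.34 = 3.099.
Sorption retards both mechanisms: v_R = v/R = 0.5002 m/day, D_R = D/R = 0.8680 m²/day.
Peak time from v_R²t² + 2D_R t − x² = 0: t = (√(D_R² + v_R²x²) − D_R)/v_R².
√(D_R² + v_R²x²) = √(0.8680² + 0.5002² × 9.06²) = 4.614; v_R² = 0.2502.
t = (4.614 − 0.8680)/0.2502 = 15.0 days.

15.0 days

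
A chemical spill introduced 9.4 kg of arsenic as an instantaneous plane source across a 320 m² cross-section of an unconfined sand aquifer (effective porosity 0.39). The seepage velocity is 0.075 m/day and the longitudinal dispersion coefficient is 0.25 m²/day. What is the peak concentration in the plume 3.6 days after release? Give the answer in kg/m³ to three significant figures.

0.0224 kg/m³

The peak of an instantaneous 1D plume sits at x = vt; there the Gaussian factor is 1 and C_max = M/(n_e·A·√(4πDt)), where n_e·A is the pore area the mass is dissolved in.
√(4πDt) = √(4π × 0.25 × 3.6) = 3.363 m, so C_max = 9.4/(0.39 × 320 × 3.363) = 0.0224 kg/m³.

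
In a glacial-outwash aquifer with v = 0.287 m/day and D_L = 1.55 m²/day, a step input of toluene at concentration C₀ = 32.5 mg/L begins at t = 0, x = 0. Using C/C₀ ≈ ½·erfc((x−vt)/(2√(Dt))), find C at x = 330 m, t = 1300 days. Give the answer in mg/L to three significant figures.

24.4 mg/L

For a continuous step input, C/C₀ ≈ ½·erfc((x−vt)/(2√(Dt))).
vt = 0.287 × 1300 = 373.1 m and 2√(Dt) = 2√(1.55 × 1300) = 89.78 m.
Argument (x−vt)/(2√(Dt)) = (330 − 373.1)/89.78 = -0.4801; ½·erfc(-0.4801) = 0.7514.
C = 32.5 × 0.7514 = 24.4 mg/L.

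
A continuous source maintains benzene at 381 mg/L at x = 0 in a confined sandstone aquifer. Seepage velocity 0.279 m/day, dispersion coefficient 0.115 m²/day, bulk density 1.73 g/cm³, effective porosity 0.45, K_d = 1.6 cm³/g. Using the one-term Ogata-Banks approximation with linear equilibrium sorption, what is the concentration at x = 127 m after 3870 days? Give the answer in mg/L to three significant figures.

375 mg/L

Retardation factor R = 1 + ρ_b·K_d/n = 1 + 1.73 × 1.6/0.45 = 7.151.
Sorption retards both mechanisms: v_R = v/R = 0.03902 m/day, D_R = D/R = 0.01608 m²/day.
v_R·t = 0.03902 × 3870 = 151.0074 m; 2√(D_R t) = 15.78 m; argument = (127 − 151.0074)/15.78 = -1.521.
C = C₀ × ½·erfc(-1.521) = 381 × 0.9843 = 375 mg/L.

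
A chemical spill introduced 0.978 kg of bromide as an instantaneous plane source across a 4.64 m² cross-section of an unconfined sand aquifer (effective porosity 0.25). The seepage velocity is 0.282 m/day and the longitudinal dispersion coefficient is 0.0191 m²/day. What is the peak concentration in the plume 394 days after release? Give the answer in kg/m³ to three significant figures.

The peak of an instantaneous 1D plume sits at x = vt; there the Gaussian factor is 1 and C_max = M/(n_e·A·√(4πDt)), where n_e·A is the pore area the mass is dissolved in.
√(4πDt) = √(4π × 0.0191 × 394) = 9.725 m, so C_max = 0.978/(0.25 × 4.64 × 9.725) = 0.0867 kg/m³.

0.0867 kg/m³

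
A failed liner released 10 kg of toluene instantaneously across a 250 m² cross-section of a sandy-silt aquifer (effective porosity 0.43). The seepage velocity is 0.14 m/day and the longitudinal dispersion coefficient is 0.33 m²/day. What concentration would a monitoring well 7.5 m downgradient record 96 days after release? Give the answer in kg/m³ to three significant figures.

0.00353 kg/m³

For an instantaneous plane source, C(x,t) = M/(n_e·A·√(4πDt)) · exp(−(x−vt)²/(4Dt)), with n_e·A the pore (flow) area.
Plume center vt = 0.14 × 96 = 13.44 m, so the well at 7.5 m is 5.94 m upgradient of the peak.
√(4πDt) = 19.95 m, giving peak height M/(n_e·A·√(4πDt)) = 10/(0.43 × 250 × 19.95) = 0.004663 kg/m³.
(x−vt)²/(4Dt) = (-5.94)²/(4 × 0.33 × 96) = 0.2784; exp(−0.2784) = 0.7570.
C = 0.004663 × 0.7570 = 0.00353 kg/m³.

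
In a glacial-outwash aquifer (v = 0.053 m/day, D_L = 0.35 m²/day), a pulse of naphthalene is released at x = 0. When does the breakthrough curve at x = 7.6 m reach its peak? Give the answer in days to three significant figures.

65.4 days

For the 1D instantaneous-source solution, setting ∂C/∂t = 0 at fixed x gives v²t² + 2Dt − x² = 0, so t = (√(D² + v²x²) − D)/v².
√(D² + v²x²) = √(0.35² + 0.053² × 7.6²) = 0.5336; v² = 0.002809.
t = (0.5336 − 0.35)/0.002809 = 65.4 days (vs. the pure-advection estimate x/v = 143 d).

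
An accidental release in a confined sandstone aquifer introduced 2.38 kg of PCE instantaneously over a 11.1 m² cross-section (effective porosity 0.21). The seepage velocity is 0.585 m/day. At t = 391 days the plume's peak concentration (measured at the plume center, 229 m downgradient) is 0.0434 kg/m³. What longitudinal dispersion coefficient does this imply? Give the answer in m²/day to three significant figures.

At the plume center C_max = M/(n_e·A·√(4πDt)), so D = M²/(4πt·(n_e·A·C_max)²).
n_e·A·C_max = 0.21 × 11.1 × 0.0434 = 0.1012 kg/m.
D = 2.38²/(4π × 391 × 0.1012²) = 0.113 m²/day.

0.113 m²/day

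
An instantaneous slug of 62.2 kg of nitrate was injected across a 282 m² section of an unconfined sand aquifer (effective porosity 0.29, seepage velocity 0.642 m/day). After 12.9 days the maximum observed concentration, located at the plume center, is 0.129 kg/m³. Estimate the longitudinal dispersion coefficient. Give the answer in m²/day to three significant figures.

At the plume center C_max = M/(n_e·A·√(4πDt)), so D = M²/(4πt·(n_e·A·C_max)²).
n_e·A·C_max = 0.29 × 282 × 0.129 = 10.55 kg/m.
D = 62.2²/(4π × 12.9 × 10.55²) = 0.214 m²/day.

0.214 m²/day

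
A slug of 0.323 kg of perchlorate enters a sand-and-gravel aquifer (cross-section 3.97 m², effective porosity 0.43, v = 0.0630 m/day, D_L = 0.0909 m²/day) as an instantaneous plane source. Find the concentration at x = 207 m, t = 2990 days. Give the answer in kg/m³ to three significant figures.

For an instantaneous plane source, C(x,t) = M/(n_e·A·√(4πDt)) · exp(−(x−vt)²/(4Dt)), with n_e·A the pore (flow) area.
Plume center vt = 0.0630 × 2990 = 188.37 m, so the well at 207 m is 18.63 m downgradient of the peak.
√(4πDt) = 58.44 m, giving peak height M/(n_e·A·√(4πDt)) = 0.323/(0.43 × 3.97 × 58.44) = 0.003238 kg/m³.
(x−vt)²/(4Dt) = (18.63)²/(4 × 0.0909 × 2990) = 0.3192; exp(−0.3192) = 0.7267.
C = 0.003238 × 0.7267 = 0.00235 kg/m³.

0.00235 kg/m³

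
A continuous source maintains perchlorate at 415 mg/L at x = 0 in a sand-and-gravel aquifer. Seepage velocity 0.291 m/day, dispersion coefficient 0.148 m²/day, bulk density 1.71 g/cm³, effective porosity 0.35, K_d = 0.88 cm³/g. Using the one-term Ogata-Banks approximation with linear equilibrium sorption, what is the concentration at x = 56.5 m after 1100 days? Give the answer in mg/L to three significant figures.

Retardation factor R = 1 + ρ_b·K_d/n = 1 + 1.71 × 0.88/0.35 = 5.299.
Sorption retards both mechanisms: v_R = v/R = 0.05492 m/day, D_R = D/R = 0.02793 m²/day.
v_R·t = 0.05492 × 1100 = 60.412 m; 2√(D_R t) = 11.09 m; argument = (56.5 − 60.412)/11.09 = -0.3528.
C = C₀ × ½·erfc(-0.3528) = 415 × 0.6911 = 287 mg/L.

287 mg/L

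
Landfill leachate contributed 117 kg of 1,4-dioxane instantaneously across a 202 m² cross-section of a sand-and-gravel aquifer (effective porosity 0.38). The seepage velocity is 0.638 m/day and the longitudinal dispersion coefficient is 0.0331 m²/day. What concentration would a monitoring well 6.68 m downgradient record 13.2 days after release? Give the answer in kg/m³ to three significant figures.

For an instantaneous plane source, C(x,t) = M/(n_e·A·√(4πDt)) · exp(−(x−vt)²/(4Dt)), with n_e·A the pore (flow) area.
Plume center vt = 0.638 × 13.2 = 8.4216 m, so the well at 6.68 m is 1.7416 m upgradient of the peak.
√(4πDt) = 2.343 m, giving peak height M/(n_e·A·√(4πDt)) = 117/(0.38 × 202 × 2.343) = 0.6505 kg/m³.
(x−vt)²/(4Dt) = (-1.7416)²/(4 × 0.0331 × 13.2) = 1.736; exp(−1.736) = 0.1762.
C = 0.6505 × 0.1762 = 0.115 kg/m³.

0.115 kg/m³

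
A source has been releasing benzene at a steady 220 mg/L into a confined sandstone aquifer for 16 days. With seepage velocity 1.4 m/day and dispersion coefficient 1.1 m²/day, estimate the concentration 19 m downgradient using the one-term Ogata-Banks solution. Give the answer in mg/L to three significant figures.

For a continuous step input, C/C₀ ≈ ½·erfc((x−vt)/(2√(Dt))).
vt = 1.4 × 16 = 22.4 m and 2√(Dt) = 2√(1.1 × 16) = 8.390 m.
Argument (x−vt)/(2√(Dt)) = (19 − 22.4)/8.390 = -0.4052; ½·erfc(-0.4052) = 0.7167.
C = 220 × 0.7167 = 158 mg/L.

158 mg/L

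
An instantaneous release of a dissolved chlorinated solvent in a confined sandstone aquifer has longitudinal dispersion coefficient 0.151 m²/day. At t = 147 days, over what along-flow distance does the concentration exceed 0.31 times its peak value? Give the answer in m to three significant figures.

The plume is Gaussian with σ = √(2Dt) = √(2 × 0.151 × 147) = 6.663 m.
C/C_peak = exp(−Δx²/(2σ²)) = 0.31 ⇒ Δx = σ·√(−2 ln 0.31) = 6.663 × 1.530 = 10.19 m.
Width = 2Δx = 20.4 m.

20.4 m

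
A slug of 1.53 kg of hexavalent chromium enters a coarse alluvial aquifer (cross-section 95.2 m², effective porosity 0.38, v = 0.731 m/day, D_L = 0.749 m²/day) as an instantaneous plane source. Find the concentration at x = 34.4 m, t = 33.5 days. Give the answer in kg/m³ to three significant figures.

For an instantaneous plane source, C(x,t) = M/(n_e·A·√(4πDt)) · exp(−(x−vt)²/(4Dt)), with n_e·A the pore (flow) area.
Plume center vt = 0.731 × 33.5 = 24.4885 m, so the well at 34.4 m is 9.9115 m downgradient of the peak.
√(4πDt) = 17.76 m, giving peak height M/(n_e·A·√(4πDt)) = 1.53/(0.38 × 95.2 × 17.76) = 0.002381 kg/m³.
(x−vt)²/(4Dt) = (9.9115)²/(4 × 0.749 × 33.5) = 0.9788; exp(−0.9788) = 0.3758.
C = 0.002381 × 0.3758 = 0.000895 kg/m³.

0.000895 kg/m³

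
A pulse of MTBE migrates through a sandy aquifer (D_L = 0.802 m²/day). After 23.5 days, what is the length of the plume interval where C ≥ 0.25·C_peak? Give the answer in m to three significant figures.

The plume is Gaussian with σ = √(2Dt) = √(2 × 0.802 × 23.5) = 6.140 m.
C/C_peak = exp(−Δx²/(2σ²)) = 0.25 ⇒ Δx = σ·√(−2 ln 0.25) = 6.140 × 1.665 = 10.22 m.
Width = 2Δx = 20.4 m.

20.4 m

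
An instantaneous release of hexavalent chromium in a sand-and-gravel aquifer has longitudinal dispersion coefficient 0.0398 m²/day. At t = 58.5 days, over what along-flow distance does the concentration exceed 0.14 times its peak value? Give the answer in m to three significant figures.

The plume is Gaussian with σ = √(2Dt) = √(2 × 0.0398 × 58.5) = 2.158 m.
C/C_peak = exp(−Δx²/(2σ²)) = 0.14 ⇒ Δx = σ·√(−2 ln 0.14) = 2.158 × 1.983 = 4.279 m.
Width = 2Δx = 8.56 m.

8.56 m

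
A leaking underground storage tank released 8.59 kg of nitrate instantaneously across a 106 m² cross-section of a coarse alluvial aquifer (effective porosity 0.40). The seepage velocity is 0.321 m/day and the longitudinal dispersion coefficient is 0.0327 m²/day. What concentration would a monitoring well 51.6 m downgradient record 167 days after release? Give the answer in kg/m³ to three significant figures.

0.0203 kg/m³

For an instantaneous plane source, C(x,t) = M/(n_e·A·√(4πDt)) · exp(−(x−vt)²/(4Dt)), with n_e·A the pore (flow) area.
Plume center vt = 0.321 × 167 = 53.607 m, so the well at 51.6 m is 2.007 m upgradient of the peak.
√(4πDt) = 8.284 m, giving peak height M/(n_e·A·√(4πDt)) = 8.59/(0.40 × 106 × 8.284) = 0.02446 kg/m³.
(x−vt)²/(4Dt) = (-2.007)²/(4 × 0.0327 × 167) = 0.1844; exp(−0.1844) = 0.8316.
C = 0.02446 × 0.8316 = 0.0203 kg/m³.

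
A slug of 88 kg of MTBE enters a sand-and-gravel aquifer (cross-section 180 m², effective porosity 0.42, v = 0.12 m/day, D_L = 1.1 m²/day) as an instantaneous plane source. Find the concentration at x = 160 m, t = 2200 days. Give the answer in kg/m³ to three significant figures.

0.00218 kg/m³

For an instantaneous plane source, C(x,t) = M/(n_e·A·√(4πDt)) · exp(−(x−vt)²/(4Dt)), with n_e·A the pore (flow) area.
Plume center vt = 0.12 × 2200 = 264 m, so the well at 160 m is 104 m upgradient of the peak.
√(4πDt) = 174.4 m, giving peak height M/(n_e·A·√(4πDt)) = 88/(0.42 × 180 × 174.4) = 0.006674 kg/m³.
(x−vt)²/(4Dt) = (-104)²/(4 × 1.1 × 2200) = 1.117; exp(−1.117) = 0.3273.
C = 0.006674 × 0.3273 = 0.00218 kg/m³.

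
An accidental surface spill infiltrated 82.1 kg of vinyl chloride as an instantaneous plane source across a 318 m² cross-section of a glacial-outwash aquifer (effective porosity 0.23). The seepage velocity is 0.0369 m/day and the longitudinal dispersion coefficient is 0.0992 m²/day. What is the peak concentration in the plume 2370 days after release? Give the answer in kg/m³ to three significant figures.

The peak of an instantaneous 1D plume sits at x = vt; there the Gaussian factor is 1 and C_max = M/(n_e·A·√(4πDt)), where n_e·A is the pore area the mass is dissolved in.
√(4πDt) = √(4π × 0.0992 × 2370) = 54.35 m, so C_max = 82.1/(0.23 × 318 × 54.35) = 0.0207 kg/m³.

0.0207 kg/m³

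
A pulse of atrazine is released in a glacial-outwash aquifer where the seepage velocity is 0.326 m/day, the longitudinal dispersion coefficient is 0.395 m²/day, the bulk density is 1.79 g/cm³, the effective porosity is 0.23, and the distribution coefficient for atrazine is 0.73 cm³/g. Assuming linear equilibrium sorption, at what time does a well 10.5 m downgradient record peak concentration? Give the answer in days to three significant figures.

192 days

Retardation factor R = 1 + ρ_b·K_d/n = 1 + 1.79 × 0.73/0.23 = 6.681.
Sorption retards both mechanisms: v_R = v/R = 0.04880 m/day, D_R = D/R = 0.05912 m²/day.
Peak time from v_R²t² + 2D_R t − x² = 0: t = (√(D_R² + v_R²x²) − D_R)/v_R².
√(D_R² + v_R²x²) = √(0.05912² + 0.04880² × 10.5²) = 0.5158; v_R² = 0.002381.
t = (0.5158 − 0.05912)/0.002381 = 192 days.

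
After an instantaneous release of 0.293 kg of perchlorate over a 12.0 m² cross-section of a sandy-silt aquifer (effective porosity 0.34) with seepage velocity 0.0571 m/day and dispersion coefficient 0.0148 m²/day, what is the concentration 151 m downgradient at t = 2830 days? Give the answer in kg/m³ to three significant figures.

0.00160 kg/m³

For an instantaneous plane source, C(x,t) = M/(n_e·A·√(4πDt)) · exp(−(x−vt)²/(4Dt)), with n_e·A the pore (flow) area.
Plume center vt = 0.0571 × 2830 = 161.593 m, so the well at 151 m is 10.593 m upgradient of the peak.
√(4πDt) = 22.94 m, giving peak height M/(n_e·A·√(4πDt)) = 0.293/(0.34 × 12.0 × 22.94) = 0.003131 kg/m³.
(x−vt)²/(4Dt) = (-10.593)²/(4 × 0.0148 × 2830) = 0.6698; exp(−0.6698) = 0.5118.
C = 0.003131 × 0.5118 = 0.00160 kg/m³.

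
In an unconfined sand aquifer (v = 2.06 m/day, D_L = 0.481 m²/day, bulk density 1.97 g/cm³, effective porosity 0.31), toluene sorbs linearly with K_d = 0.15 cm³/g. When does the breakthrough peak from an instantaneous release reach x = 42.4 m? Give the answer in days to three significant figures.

Retardation factor R = 1 + ρ_b·K_d/n = 1 + 1.97 × 0.15/0.31 = 1.953.
Sorption retards both mechanisms: v_R = v/R = 1.055 m/day, D_R = D/R = 0.2463 m²/day.
Peak time from v_R²t² + 2D_R t − x² = 0: t = (√(D_R² + v_R²x²) − D_R)/v_R².
√(D_R² + v_R²x²) = √(0.2463² + 1.055² × 42.4²) = 44.73; v_R² = 1.113.
t = (44.73 − 0.2463)/1.113 = 40.0 days.

40.0 days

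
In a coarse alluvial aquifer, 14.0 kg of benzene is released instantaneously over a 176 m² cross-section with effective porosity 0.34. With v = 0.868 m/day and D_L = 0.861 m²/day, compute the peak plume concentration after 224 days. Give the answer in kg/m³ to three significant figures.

0.00475 kg/m³

The peak of an instantaneous 1D plume sits at x = vt; there the Gaussian factor is 1 and C_max = M/(n_e·A·√(4πDt)), where n_e·A is the pore area the mass is dissolved in.
√(4πDt) = √(4π × 0.861 × 224) = 49.23 m, so C_max = 14.0/(0.34 × 176 × 49.23) = 0.00475 kg/m³.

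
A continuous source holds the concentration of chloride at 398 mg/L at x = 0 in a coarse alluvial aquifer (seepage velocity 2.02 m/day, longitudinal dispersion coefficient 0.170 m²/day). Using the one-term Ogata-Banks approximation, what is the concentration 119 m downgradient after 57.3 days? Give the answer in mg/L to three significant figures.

91.7 mg/L

For a continuous step input, C/C₀ ≈ ½·erfc((x−vt)/(2√(Dt))).
vt = 2.02 × 57.3 = 115.746 m and 2√(Dt) = 2√(0.170 × 57.3) = 6.242 m.
Argument (x−vt)/(2√(Dt)) = (119 − 115.746)/6.242 = 0.5213; ½·erfc(0.5213) = 0.2305.
C = 398 × 0.2305 = 91.7 mg/L.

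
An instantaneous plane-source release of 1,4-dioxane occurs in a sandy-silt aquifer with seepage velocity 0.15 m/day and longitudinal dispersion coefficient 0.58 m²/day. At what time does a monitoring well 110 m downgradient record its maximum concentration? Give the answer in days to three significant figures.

For the 1D instantaneous-source solution, setting ∂C/∂t = 0 at fixed x gives v²t² + 2Dt − x² = 0, so t = (√(D² + v²x²) − D)/v².
√(D² + v²x²) = √(0.58² + 0.15² × 110²) = 16.51; v² = 0.0225.
t = (16.51 − 0.58)/0.0225 = 708 days (vs. the pure-advection estimate x/v = 733 d).

708 days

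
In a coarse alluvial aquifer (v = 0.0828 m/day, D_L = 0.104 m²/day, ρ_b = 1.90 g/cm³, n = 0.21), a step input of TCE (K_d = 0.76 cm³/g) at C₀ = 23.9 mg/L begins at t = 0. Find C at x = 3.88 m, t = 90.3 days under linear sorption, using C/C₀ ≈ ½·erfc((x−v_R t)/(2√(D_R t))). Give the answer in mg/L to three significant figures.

Retardation factor R = 1 + ρ_b·K_d/n = 1 + 1.90 × 0.76/0.21 = 7.876.
Sorption retards both mechanisms: v_R = v/R = 0.01051 m/day, D_R = D/R = 0.01320 m²/day.
v_R·t = 0.01051 × 90.3 = 0.949053 m; 2√(D_R t) = 2.184 m; argument = (3.88 − 0.949053)/2.184 = 1.342.
C = C₀ × ½·erfc(1.342) = 23.9 × 0.02886 = 0.690 mg/L.

0.690 mg/L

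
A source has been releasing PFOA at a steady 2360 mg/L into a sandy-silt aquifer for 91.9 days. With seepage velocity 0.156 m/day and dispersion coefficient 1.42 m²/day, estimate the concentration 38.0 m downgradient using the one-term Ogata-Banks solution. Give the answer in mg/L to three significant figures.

169 mg/L

For a continuous step input, C/C₀ ≈ ½·erfc((x−vt)/(2√(Dt))).
vt = 0.156 × 91.9 = 14.3364 m and 2√(Dt) = 2√(1.42 × 91.9) = 22.85 m.
Argument (x−vt)/(2√(Dt)) = (38.0 − 14.3364)/22.85 = 1.036; ½·erfc(1.036) = 0.07144.
C = 2360 × 0.07144 = 169 mg/L.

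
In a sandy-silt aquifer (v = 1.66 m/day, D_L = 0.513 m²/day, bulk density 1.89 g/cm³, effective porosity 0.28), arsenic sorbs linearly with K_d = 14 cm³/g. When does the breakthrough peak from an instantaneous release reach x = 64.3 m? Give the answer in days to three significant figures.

Retardation factor R = 1 + ρ_b·K_d/n = 1 + 1.89 × 14/0.28 = 95.50.
Sorption retards both mechanisms: v_R = v/R = 0.01738 m/day, D_R = D/R = 0.005372 m²/day.
Peak time from v_R²t² + 2D_R t − x² = 0: t = (√(D_R² + v_R²x²) − D_R)/v_R².
√(D_R² + v_R²x²) = √(0.005372² + 0.01738² × 64.3²) = 1.118; v_R² = 0.0003021.
t = (1.118 − 0.005372)/0.0003021 = 3680 days.

3680 days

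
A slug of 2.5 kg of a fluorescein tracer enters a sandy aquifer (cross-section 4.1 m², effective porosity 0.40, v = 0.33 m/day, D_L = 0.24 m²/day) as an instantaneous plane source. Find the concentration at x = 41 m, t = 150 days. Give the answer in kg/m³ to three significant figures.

0.0434 kg/m³

For an instantaneous plane source, C(x,t) = M/(n_e·A·√(4πDt)) · exp(−(x−vt)²/(4Dt)), with n_e·A the pore (flow) area.
Plume center vt = 0.33 × 150 = 49.5 m, so the well at 41 m is 8.5 m upgradient of the peak.
√(4πDt) = 21.27 m, giving peak height M/(n_e·A·√(4πDt)) = 2.5/(0.40 × 4.1 × 21.27) = 0.07167 kg/m³.
(x−vt)²/(4Dt) = (-8.5)²/(4 × 0.24 × 150) = 0.5017; exp(−0.5017) = 0.6055.
C = 0.07167 × 0.6055 = 0.0434 kg/m³.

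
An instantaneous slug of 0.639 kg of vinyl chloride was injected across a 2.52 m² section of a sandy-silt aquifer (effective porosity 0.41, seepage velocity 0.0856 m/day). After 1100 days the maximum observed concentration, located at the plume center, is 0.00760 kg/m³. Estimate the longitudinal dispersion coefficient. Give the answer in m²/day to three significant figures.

0.479 m²/day

At the plume center C_max = M/(n_e·A·√(4πDt)), so D = M²/(4πt·(n_e·A·C_max)²).
n_e·A·C_max = 0.41 × 2.52 × 0.00760 = 0.007852 kg/m.
D = 0.639²/(4π × 1100 × 0.007852²) = 0.479 m²/day.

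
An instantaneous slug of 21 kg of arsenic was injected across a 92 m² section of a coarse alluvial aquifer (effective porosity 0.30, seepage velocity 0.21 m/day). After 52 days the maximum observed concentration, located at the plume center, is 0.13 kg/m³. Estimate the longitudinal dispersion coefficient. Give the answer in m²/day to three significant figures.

0.0524 m²/day

At the plume center C_max = M/(n_e·A·√(4πDt)), so D = M²/(4πt·(n_e·A·C_max)²).
n_e·A·C_max = 0.30 × 92 × 0.13 = 3.588 kg/m.
D = 21²/(4π × 52 × 3.588²) = 0.0524 m²/day.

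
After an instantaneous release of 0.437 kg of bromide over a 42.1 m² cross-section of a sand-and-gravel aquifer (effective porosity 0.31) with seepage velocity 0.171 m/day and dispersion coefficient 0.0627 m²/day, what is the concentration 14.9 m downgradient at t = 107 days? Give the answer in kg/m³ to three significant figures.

For an instantaneous plane source, C(x,t) = M/(n_e·A·√(4πDt)) · exp(−(x−vt)²/(4Dt)), with n_e·A the pore (flow) area.
Plume center vt = 0.171 × 107 = 18.297 m, so the well at 14.9 m is 3.397 m upgradient of the peak.
√(4πDt) = 9.182 m, giving peak height M/(n_e·A·√(4πDt)) = 0.437/(0.31 × 42.1 × 9.182) = 0.003647 kg/m³.
(x−vt)²/(4Dt) = (-3.397)²/(4 × 0.0627 × 107) = 0.4300; exp(−0.4300) = 0.6505.
C = 0.003647 × 0.6505 = 0.00237 kg/m³.

0.00237 kg/m³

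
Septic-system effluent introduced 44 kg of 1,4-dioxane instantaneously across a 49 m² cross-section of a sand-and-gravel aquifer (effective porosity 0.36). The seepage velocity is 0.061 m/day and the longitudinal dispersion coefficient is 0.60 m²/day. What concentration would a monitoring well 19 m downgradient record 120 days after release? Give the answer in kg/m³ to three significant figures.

For an instantaneous plane source, C(x,t) = M/(n_e·A·√(4πDt)) · exp(−(x−vt)²/(4Dt)), with n_e·A the pore (flow) area.
Plume center vt = 0.061 × 120 = 7.32 m, so the well at 19 m is 11.68 m downgradient of the peak.
√(4πDt) = 30.08 m, giving peak height M/(n_e·A·√(4πDt)) = 44/(0.36 × 49 × 30.08) = 0.08292 kg/m³.
(x−vt)²/(4Dt) = (11.68)²/(4 × 0.60 × 120) = 0.4737; exp(−0.4737) = 0.6227.
C = 0.08292 × 0.6227 = 0.0516 kg/m³.

0.0516 kg/m³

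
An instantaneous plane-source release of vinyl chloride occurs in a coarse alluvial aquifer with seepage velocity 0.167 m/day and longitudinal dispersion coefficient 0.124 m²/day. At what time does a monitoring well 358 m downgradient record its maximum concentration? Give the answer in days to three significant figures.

For the 1D instantaneous-source solution, setting ∂C/∂t = 0 at fixed x gives v²t² + 2Dt − x² = 0, so t = (√(D² + v²x²) − D)/v².
√(D² + v²x²) = √(0.124² + 0.167² × 358²) = 59.79; v² = 0.027889.
t = (59.79 − 0.124)/0.027889 = 2140 days (vs. the pure-advection estimate x/v = 2140 d).

2140 days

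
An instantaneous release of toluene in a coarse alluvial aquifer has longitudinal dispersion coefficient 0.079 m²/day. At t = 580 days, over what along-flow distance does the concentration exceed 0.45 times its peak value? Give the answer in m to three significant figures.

The plume is Gaussian with σ = √(2Dt) = √(2 × 0.079 × 580) = 9.573 m.
C/C_peak = exp(−Δx²/(2σ²)) = 0.45 ⇒ Δx = σ·√(−2 ln 0.45) = 9.573 × 1.264 = 12.10 m.
Width = 2Δx = 24.2 m.

24.2 m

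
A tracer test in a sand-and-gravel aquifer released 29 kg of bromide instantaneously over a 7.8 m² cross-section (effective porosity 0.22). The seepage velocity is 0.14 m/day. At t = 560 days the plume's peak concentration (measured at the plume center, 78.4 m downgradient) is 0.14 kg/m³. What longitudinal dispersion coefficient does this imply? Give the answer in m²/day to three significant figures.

At the plume center C_max = M/(n_e·A·√(4πDt)), so D = M²/(4πt·(n_e·A·C_max)²).
n_e·A·C_max = 0.22 × 7.8 × 0.14 = 0.2402 kg/m.
D = 29²/(4π × 560 × 0.2402²) = 2.07 m²/day.

2.07 m²/day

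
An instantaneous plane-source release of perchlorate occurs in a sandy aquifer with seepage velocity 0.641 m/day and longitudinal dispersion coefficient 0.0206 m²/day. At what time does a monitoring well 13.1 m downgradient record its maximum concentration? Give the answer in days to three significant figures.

For the 1D instantaneous-source solution, setting ∂C/∂t = 0 at fixed x gives v²t² + 2Dt − x² = 0, so t = (√(D² + v²x²) − D)/v².
√(D² + v²x²) = √(0.0206² + 0.641² × 13.1²) = 8.397; v² = 0.410881.
t = (8.397 − 0.0206)/0.410881 = 20.4 days (vs. the pure-advection estimate x/v = 20.4 d).

20.4 days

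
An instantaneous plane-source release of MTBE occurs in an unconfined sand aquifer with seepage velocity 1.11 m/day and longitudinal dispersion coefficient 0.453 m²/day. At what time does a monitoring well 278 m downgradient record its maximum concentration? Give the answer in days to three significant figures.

250 days

For the 1D instantaneous-source solution, setting ∂C/∂t = 0 at fixed x gives v²t² + 2Dt − x² = 0, so t = (√(D² + v²x²) − D)/v².
√(D² + v²x²) = √(0.453² + 1.11² × 278²) = 308.6; v² = 1.2321.
t = (308.6 − 0.453)/1.2321 = 250 days (vs. the pure-advection estimate x/v = 250 d).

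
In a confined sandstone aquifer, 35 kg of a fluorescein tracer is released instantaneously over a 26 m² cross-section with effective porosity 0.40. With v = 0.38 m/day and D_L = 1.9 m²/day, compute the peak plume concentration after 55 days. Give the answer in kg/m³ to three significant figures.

The peak of an instantaneous 1D plume sits at x = vt; there the Gaussian factor is 1 and C_max = M/(n_e·A·√(4πDt)), where n_e·A is the pore area the mass is dissolved in.
√(4πDt) = √(4π × 1.9 × 55) = 36.24 m, so C_max = 35/(0.40 × 26 × 36.24) = 0.0929 kg/m³.

0.0929 kg/m³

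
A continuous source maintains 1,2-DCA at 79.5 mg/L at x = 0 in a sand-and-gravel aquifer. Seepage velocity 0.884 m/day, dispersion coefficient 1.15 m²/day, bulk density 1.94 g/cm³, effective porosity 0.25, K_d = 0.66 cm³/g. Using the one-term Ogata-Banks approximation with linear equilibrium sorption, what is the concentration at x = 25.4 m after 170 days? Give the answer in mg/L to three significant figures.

36.4 mg/L

Retardation factor R = 1 + ρ_b·K_d/n = 1 + 1.94 × 0.66/0.25 = 6.122.
Sorption retards both mechanisms: v_R = v/R = 0.1444 m/day, D_R = D/R = 0.1878 m²/day.
v_R·t = 0.1444 × 170 = 24.548 m; 2√(D_R t) = 11.30 m; argument = (25.4 − 24.548)/11.30 = 0.07540.
C = C₀ × ½·erfc(0.07540) = 79.5 × 0.4575 = 36.4 mg/L.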